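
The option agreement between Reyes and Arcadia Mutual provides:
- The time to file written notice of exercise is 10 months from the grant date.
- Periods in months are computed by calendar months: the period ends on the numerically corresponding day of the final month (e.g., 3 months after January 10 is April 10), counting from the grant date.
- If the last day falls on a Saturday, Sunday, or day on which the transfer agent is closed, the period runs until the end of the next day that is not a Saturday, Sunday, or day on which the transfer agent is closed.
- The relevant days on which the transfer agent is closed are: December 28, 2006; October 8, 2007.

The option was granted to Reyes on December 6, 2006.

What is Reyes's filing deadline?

October 9, 2007

10 months after December 6, 2006 is October 6, 2007.
October 6, 2007 is Saturday; October 7, 2007 is Sunday; October 8, 2007 is a listed holiday. The next qualifying day is October 9, 2007.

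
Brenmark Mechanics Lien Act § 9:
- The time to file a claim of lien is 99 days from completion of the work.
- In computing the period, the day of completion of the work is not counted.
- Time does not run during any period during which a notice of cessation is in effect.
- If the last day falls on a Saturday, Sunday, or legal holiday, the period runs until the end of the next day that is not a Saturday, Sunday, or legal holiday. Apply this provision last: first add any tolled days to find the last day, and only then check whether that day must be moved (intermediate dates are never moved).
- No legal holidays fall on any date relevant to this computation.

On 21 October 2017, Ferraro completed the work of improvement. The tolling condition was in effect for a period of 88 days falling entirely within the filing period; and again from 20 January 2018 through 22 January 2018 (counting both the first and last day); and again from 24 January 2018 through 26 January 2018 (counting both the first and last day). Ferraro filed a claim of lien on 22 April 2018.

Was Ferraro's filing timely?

99 days after 21 October 2017 is January 28, 2018.
Tolling adds 88 days: January 28, 2018 + 88 days = April 26, 2018.
From January 20, 2018 through January 22, 2018 inclusive is 3 days; tolling adds 3 days: April 26, 2018 + 3 days = April 29, 2018.
From January 24, 2018 through January 26, 2018 inclusive is 3 days; tolling adds 3 days: April 29, 2018 + 3 days = May 2, 2018.
May 2, 2018 is a Wednesday and not a legal holiday, so no extension applies.
The deadline is May 2, 2018; the filing on April 22, 2018 is on or before that date.

Yes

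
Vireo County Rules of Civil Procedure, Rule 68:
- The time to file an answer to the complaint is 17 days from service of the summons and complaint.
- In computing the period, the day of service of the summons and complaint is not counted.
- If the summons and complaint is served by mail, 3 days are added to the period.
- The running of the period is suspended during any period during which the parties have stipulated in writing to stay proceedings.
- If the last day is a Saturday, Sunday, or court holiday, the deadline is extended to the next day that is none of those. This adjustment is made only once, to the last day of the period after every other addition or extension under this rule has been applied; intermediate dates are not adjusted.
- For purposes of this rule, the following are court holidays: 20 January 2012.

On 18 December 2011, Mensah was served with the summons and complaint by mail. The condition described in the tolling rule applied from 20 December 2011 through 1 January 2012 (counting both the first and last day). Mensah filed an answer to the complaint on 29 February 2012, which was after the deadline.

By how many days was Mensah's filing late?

37 days

17 days after 18 December 2011 is January 4, 2012.
Service was by mail, adding 3 days: January 4, 2012 + 3 days = January 7, 2012.
From December 20, 2011 through January 1, 2012 inclusive is 13 days; tolling adds 13 days: January 7, 2012 + 13 days = January 20, 2012.
January 20, 2012 is a listed holiday; January 21, 2012 is Saturday; January 22, 2012 is Sunday. The next qualifying day is January 23, 2012.
The deadline is January 23, 2012; from January 23, 2012 to February 29, 2012 is 37 days.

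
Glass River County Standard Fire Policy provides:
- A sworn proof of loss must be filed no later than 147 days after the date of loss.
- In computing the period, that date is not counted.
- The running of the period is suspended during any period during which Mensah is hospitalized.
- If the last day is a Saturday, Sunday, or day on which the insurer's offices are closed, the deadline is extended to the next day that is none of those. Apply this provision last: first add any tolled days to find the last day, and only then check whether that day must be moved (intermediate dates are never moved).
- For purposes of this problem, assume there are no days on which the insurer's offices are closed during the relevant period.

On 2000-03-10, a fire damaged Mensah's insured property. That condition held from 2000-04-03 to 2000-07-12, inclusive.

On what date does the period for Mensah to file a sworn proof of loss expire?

147 days after 2000-03-10 is August 4, 2000.
From April 3, 2000 through July 12, 2000 inclusive is 101 days; tolling adds 101 days: August 4, 2000 + 101 days = November 13, 2000.
November 13, 2000 is a Monday and not a day on which the insurer's offices are closed, so no extension applies.

November 13, 2000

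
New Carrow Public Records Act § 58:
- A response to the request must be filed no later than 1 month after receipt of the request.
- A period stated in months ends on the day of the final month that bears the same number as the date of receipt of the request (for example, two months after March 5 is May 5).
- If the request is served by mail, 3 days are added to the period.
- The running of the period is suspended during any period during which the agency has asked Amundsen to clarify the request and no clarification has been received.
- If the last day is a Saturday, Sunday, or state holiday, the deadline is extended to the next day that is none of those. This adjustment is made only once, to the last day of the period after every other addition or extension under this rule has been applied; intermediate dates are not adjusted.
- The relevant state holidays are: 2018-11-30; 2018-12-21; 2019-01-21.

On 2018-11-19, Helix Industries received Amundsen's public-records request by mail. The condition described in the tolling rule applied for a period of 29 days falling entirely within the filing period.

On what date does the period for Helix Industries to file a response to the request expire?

January 22, 2019

1 month after 2018-11-19 is December 19, 2018.
Service was by mail, adding 3 days: December 19, 2018 + 3 days = December 22, 2018.
Tolling adds 29 days: December 22, 2018 + 29 days = January 20, 2019.
January 20, 2019 is Sunday; January 21, 2019 is a listed holiday. The next qualifying day is January 22, 2019.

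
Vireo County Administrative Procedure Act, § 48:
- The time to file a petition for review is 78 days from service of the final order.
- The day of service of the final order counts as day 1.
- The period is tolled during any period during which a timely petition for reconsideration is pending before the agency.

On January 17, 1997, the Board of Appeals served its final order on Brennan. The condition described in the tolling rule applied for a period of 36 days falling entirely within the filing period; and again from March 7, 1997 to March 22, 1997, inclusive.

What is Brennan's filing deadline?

Counting January 17, 1997 as day 1, day 78 is April 4, 1997.
Tolling adds 36 days: April 4, 1997 + 36 days = May 10, 1997.
From March 7, 1997 through March 22, 1997 inclusive is 16 days; tolling adds 16 days: May 10, 1997 + 16 days = May 26, 1997.

May 26, 1997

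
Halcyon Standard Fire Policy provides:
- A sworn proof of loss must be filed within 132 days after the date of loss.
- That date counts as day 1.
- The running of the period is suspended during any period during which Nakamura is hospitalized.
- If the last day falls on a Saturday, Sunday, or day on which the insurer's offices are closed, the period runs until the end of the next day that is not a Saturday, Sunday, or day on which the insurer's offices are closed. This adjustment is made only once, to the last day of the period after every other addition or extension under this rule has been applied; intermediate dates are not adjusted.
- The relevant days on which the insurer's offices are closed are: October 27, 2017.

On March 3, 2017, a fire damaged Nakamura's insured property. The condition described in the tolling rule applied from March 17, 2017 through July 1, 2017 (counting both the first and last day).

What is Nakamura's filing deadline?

October 30, 2017

Counting March 3, 2017 as day 1, day 132 is July 12, 2017.
From March 17, 2017 through July 1, 2017 inclusive is 107 days; tolling adds 107 days: July 12, 2017 + 107 days = October 27, 2017.
October 27, 2017 is a listed holiday; October 28, 2017 is Saturday; October 29, 2017 is Sunday. The next qualifying day is October 30, 2017.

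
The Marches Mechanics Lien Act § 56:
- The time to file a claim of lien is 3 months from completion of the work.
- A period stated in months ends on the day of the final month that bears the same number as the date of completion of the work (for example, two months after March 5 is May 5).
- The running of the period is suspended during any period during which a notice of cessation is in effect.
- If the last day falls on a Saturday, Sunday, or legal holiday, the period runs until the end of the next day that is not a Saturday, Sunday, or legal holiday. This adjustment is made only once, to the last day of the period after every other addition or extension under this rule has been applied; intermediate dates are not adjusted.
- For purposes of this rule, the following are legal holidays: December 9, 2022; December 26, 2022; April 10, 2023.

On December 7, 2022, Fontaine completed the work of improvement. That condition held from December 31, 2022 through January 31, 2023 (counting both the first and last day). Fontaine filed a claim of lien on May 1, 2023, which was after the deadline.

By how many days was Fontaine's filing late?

3 months after December 7, 2022 is March 7, 2023.
From December 31, 2022 through January 31, 2023 inclusive is 32 days; tolling adds 32 days: March 7, 2023 + 32 days = April 8, 2023.
April 8, 2023 is Saturday; April 9, 2023 is Sunday; April 10, 2023 is a listed holiday. The next qualifying day is April 11, 2023.
The deadline is April 11, 2023; from April 11, 2023 to May 1, 2023 is 20 days.

20 days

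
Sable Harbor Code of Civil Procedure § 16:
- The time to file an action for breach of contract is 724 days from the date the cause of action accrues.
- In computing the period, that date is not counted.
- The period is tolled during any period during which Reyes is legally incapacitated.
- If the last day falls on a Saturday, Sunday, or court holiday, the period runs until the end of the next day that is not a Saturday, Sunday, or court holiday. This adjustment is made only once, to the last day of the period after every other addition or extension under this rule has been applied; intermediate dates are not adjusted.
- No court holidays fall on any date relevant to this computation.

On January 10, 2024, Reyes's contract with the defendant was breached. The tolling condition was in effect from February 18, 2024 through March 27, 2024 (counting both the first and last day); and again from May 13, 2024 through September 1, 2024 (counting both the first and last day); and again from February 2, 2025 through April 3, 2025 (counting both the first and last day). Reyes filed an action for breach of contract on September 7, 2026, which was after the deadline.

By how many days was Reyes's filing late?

35 days

724 days after January 10, 2024 is January 3, 2026.
From February 18, 2024 through March 27, 2024 inclusive is 39 days; tolling adds 39 days: January 3, 2026 + 39 days = February 11, 2026.
From May 13, 2024 through September 1, 2024 inclusive is 112 days; tolling adds 112 days: February 11, 2026 + 112 days = June 3, 2026.
From February 2, 2025 through April 3, 2025 inclusive is 61 days; tolling adds 61 days: June 3, 2026 + 61 days = August 3, 2026.
August 3, 2026 is a Monday and not a court holiday, so no extension applies.
The deadline is August 3, 2026; from August 3, 2026 to September 7, 2026 is 35 days.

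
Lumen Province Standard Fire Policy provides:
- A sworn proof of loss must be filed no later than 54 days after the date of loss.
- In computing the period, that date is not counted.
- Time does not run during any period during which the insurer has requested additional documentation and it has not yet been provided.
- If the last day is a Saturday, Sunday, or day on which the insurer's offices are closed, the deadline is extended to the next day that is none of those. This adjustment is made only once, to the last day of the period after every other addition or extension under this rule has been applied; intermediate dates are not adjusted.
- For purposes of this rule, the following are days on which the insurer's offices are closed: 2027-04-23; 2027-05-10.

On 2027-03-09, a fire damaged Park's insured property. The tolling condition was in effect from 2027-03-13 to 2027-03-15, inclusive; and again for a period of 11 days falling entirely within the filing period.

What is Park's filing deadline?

May 17, 2027

54 days after 2027-03-09 is May 2, 2027.
From March 13, 2027 through March 15, 2027 inclusive is 3 days; tolling adds 3 days: May 2, 2027 + 3 days = May 5, 2027.
Tolling adds 11 days: May 5, 2027 + 11 days = May 16, 2027.
May 16, 2027 is Sunday. The next qualifying day is May 17, 2027.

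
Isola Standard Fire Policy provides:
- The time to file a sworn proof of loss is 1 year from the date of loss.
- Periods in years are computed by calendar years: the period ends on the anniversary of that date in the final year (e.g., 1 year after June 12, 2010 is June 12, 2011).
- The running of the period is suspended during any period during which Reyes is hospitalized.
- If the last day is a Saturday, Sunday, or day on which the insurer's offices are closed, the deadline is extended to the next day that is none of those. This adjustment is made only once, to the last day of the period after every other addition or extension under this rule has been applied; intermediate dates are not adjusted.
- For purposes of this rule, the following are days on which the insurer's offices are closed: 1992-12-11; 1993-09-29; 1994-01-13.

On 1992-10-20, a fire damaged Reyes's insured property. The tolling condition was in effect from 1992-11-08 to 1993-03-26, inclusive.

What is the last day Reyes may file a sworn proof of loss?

March 8, 1994

1 year after 1992-10-20 is October 20, 1993.
From November 8, 1992 through March 26, 1993 inclusive is 139 days; tolling adds 139 days: October 20, 1993 + 139 days = March 8, 1994.
March 8, 1994 is a Tuesday and not a day on which the insurer's offices are closed, so no extension applies.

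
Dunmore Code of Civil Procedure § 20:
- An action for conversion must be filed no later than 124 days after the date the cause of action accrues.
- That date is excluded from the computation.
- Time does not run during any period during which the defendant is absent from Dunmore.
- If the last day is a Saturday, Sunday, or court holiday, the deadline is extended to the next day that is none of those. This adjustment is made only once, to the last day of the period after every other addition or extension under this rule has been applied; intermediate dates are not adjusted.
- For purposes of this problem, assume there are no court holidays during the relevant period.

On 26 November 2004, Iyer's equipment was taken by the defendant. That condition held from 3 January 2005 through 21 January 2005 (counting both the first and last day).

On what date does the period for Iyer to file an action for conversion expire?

124 days after 26 November 2004 is March 30, 2005.
From January 3, 2005 through January 21, 2005 inclusive is 19 days; tolling adds 19 days: March 30, 2005 + 19 days = April 18, 2005.
April 18, 2005 is a Monday and not a court holiday, so no extension applies.

April 18, 2005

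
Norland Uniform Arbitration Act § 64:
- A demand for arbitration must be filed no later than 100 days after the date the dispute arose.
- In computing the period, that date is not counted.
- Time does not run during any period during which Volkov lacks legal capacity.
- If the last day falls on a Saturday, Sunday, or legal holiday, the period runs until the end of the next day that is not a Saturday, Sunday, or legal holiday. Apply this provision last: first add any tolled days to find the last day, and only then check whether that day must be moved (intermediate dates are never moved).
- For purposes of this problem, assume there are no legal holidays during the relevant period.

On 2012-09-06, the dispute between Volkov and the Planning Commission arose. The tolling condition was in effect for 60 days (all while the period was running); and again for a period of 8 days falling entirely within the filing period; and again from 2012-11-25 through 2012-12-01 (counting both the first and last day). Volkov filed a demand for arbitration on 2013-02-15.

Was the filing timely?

100 days after 2012-09-06 is December 15, 2012.
Tolling adds 60 days: December 15, 2012 + 60 days = February 13, 2013.
Tolling adds 8 days: February 13, 2013 + 8 days = February 21, 2013.
From November 25, 2012 through December 1, 2012 inclusive is 7 days; tolling adds 7 days: February 21, 2013 + 7 days = February 28, 2013.
February 28, 2013 is a Thursday and not a legal holiday, so no extension applies.
The deadline is February 28, 2013; the filing on February 15, 2013 is on or before that date.

Yes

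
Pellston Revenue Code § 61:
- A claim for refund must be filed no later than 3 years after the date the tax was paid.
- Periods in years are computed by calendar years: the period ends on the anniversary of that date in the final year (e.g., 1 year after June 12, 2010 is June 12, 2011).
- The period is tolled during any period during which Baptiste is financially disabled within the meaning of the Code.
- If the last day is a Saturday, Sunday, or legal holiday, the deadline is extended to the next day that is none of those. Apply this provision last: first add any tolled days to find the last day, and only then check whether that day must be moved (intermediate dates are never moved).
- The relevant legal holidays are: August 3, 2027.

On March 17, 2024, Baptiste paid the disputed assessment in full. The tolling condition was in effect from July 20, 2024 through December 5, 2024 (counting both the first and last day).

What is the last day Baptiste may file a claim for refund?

August 4, 2027

3 years after March 17, 2024 is March 17, 2027.
From July 20, 2024 through December 5, 2024 inclusive is 139 days; tolling adds 139 days: March 17, 2027 + 139 days = August 3, 2027.
August 3, 2027 is a listed holiday. The next qualifying day is August 4, 2027.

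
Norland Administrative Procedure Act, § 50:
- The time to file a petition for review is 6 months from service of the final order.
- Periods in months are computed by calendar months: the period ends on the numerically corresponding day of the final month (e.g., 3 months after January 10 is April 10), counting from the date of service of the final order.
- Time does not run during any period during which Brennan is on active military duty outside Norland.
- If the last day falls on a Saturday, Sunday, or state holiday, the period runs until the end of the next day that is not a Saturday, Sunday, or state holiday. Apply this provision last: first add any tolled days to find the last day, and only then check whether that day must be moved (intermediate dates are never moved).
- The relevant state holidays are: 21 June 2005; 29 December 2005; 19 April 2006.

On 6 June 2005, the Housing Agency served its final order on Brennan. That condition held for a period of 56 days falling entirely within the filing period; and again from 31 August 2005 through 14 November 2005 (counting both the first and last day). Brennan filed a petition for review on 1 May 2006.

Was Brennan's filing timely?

6 months after 6 June 2005 is December 6, 2005.
Tolling adds 56 days: December 6, 2005 + 56 days = January 31, 2006.
From August 31, 2005 through November 14, 2005 inclusive is 76 days; tolling adds 76 days: January 31, 2006 + 76 days = April 17, 2006.
April 17, 2006 is a Monday and not a state holiday, so no extension applies.
The deadline is April 17, 2006; the filing on May 1, 2006 is after that date.

No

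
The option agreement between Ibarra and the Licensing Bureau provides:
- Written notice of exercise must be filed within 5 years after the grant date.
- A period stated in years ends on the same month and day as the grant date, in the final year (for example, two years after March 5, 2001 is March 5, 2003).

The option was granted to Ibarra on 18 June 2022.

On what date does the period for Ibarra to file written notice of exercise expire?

June 18, 2027

5 years after 18 June 2022 is June 18, 2027.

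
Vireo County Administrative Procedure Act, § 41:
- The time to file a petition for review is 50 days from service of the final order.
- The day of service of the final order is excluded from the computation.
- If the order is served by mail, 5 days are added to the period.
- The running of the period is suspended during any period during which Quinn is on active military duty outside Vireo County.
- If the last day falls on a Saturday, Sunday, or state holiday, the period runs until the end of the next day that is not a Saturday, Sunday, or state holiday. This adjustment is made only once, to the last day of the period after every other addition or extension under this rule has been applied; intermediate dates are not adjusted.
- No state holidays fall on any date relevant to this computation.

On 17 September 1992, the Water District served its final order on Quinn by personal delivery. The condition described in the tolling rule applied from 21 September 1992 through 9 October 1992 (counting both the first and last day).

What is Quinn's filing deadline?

50 days after 17 September 1992 is November 6, 1992.
Service was not by mail, so no mail extension applies.
From September 21, 1992 through October 9, 1992 inclusive is 19 days; tolling adds 19 days: November 6, 1992 + 19 days = November 25, 1992.
November 25, 1992 is a Wednesday and not a state holiday, so no extension applies.

November 25, 1992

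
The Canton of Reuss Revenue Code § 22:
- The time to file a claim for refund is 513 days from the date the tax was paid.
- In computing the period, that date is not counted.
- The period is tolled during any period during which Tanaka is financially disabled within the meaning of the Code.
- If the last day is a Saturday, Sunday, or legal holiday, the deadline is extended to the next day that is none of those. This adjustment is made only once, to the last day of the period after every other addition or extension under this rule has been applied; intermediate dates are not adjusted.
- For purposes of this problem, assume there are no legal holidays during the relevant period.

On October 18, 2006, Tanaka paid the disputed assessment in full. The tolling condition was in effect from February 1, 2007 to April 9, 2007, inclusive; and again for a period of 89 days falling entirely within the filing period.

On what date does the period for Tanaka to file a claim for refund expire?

513 days after October 18, 2006 is March 14, 2008.
From February 1, 2007 through April 9, 2007 inclusive is 68 days; tolling adds 68 days: March 14, 2008 + 68 days = May 21, 2008.
Tolling adds 89 days: May 21, 2008 + 89 days = August 18, 2008.
August 18, 2008 is a Monday and not a legal holiday, so no extension applies.

August 18, 2008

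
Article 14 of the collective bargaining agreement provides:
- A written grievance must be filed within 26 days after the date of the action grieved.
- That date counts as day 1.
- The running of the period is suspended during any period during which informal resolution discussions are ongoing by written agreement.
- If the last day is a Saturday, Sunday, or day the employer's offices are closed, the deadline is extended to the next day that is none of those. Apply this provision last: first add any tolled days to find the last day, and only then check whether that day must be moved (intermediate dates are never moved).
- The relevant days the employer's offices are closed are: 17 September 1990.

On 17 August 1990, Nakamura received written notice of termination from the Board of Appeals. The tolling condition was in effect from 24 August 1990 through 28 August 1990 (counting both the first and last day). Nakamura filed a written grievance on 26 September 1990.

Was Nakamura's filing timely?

Counting 17 August 1990 as day 1, day 26 is September 11, 1990.
From August 24, 1990 through August 28, 1990 inclusive is 5 days; tolling adds 5 days: September 11, 1990 + 5 days = September 16, 1990.
September 16, 1990 is Sunday; September 17, 1990 is a listed holiday. The next qualifying day is September 18, 1990.
The deadline is September 18, 1990; the filing on September 26, 1990 is after that date.

No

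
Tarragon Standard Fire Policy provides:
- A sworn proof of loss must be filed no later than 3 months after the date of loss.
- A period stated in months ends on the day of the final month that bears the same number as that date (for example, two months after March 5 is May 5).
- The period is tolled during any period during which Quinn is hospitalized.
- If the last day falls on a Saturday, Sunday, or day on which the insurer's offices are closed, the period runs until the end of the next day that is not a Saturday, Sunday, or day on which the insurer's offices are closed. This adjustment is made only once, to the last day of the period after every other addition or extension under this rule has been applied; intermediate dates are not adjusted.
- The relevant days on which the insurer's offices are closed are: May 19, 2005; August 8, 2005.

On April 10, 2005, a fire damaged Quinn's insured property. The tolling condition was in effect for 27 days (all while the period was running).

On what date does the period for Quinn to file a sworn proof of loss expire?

August 9, 2005

3 months after April 10, 2005 is July 10, 2005.
Tolling adds 27 days: July 10, 2005 + 27 days = August 6, 2005.
August 6, 2005 is Saturday; August 7, 2005 is Sunday; August 8, 2005 is a listed holiday. The next qualifying day is August 9, 2005.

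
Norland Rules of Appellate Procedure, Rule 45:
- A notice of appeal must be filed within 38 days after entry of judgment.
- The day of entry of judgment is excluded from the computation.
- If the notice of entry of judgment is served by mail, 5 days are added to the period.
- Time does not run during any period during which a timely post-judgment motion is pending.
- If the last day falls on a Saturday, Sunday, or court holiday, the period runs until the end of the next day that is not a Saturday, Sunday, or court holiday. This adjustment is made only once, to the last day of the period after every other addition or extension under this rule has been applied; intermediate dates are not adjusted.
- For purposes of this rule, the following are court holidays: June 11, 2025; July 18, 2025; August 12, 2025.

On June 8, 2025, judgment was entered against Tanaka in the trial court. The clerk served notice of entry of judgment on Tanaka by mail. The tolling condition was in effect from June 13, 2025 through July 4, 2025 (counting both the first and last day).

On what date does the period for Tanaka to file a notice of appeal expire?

38 days after June 8, 2025 is July 16, 2025.
Service was by mail, adding 5 days: July 16, 2025 + 5 days = July 21, 2025.
From June 13, 2025 through July 4, 2025 inclusive is 22 days; tolling adds 22 days: July 21, 2025 + 22 days = August 12, 2025.
August 12, 2025 is a listed holiday. The next qualifying day is August 13, 2025.

August 13, 2025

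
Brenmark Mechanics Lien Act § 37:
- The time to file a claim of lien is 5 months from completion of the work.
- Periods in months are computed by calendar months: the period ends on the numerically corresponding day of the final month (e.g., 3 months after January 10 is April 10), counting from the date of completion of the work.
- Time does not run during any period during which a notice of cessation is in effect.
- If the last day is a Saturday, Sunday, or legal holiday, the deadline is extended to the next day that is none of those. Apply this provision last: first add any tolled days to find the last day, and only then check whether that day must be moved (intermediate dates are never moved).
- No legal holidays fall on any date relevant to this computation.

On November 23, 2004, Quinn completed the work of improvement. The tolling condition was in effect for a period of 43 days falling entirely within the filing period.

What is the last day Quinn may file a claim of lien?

June 6, 2005

5 months after November 23, 2004 is April 23, 2005.
Tolling adds 43 days: April 23, 2005 + 43 days = June 5, 2005.
June 5, 2005 is Sunday. The next qualifying day is June 6, 2005.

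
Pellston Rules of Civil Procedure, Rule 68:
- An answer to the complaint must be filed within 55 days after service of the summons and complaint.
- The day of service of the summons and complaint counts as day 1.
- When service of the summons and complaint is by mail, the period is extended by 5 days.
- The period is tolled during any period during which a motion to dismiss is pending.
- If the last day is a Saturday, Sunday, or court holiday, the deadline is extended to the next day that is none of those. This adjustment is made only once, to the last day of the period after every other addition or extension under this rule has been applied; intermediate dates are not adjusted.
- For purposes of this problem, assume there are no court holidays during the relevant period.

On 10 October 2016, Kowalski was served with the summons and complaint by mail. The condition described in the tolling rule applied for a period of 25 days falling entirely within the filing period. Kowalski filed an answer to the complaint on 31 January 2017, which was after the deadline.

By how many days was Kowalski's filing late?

Counting 10 October 2016 as day 1, day 55 is December 3, 2016.
Service was by mail, adding 5 days: December 3, 2016 + 5 days = December 8, 2016.
Tolling adds 25 days: December 8, 2016 + 25 days = January 2, 2017.
January 2, 2017 is a Monday and not a court holiday, so no extension applies.
The deadline is January 2, 2017; from January 2, 2017 to January 31, 2017 is 29 days.

29 days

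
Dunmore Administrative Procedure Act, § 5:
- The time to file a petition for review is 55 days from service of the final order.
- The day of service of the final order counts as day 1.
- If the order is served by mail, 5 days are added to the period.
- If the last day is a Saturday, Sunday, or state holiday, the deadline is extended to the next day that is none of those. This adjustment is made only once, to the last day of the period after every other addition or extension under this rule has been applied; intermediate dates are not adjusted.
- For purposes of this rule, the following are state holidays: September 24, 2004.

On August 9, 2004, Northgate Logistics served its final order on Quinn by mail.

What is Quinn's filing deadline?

Counting August 9, 2004 as day 1, day 55 is October 2, 2004.
Service was by mail, adding 5 days: October 2, 2004 + 5 days = October 7, 2004.
October 7, 2004 is a Thursday and not a state holiday, so no extension applies.

October 7, 2004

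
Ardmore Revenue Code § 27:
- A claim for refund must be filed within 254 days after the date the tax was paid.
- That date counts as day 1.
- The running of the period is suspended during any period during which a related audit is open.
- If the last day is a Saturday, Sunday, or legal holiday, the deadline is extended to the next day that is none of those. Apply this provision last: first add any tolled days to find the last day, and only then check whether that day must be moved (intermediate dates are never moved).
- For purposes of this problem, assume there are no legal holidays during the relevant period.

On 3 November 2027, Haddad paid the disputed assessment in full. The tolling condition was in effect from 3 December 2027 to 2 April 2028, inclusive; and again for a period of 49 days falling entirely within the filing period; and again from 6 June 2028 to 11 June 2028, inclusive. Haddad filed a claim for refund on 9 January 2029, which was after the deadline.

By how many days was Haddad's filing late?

Counting 3 November 2027 as day 1, day 254 is July 13, 2028.
From December 3, 2027 through April 2, 2028 inclusive is 122 days; tolling adds 122 days: July 13, 2028 + 122 days = November 12, 2028.
Tolling adds 49 days: November 12, 2028 + 49 days = December 31, 2028.
From June 6, 2028 through June 11, 2028 inclusive is 6 days; tolling adds 6 days: December 31, 2028 + 6 days = January 6, 2029.
January 6, 2029 is Saturday; January 7, 2029 is Sunday. The next qualifying day is January 8, 2029.
The deadline is January 8, 2029; from January 8, 2029 to January 9, 2029 is 1 days.

1 day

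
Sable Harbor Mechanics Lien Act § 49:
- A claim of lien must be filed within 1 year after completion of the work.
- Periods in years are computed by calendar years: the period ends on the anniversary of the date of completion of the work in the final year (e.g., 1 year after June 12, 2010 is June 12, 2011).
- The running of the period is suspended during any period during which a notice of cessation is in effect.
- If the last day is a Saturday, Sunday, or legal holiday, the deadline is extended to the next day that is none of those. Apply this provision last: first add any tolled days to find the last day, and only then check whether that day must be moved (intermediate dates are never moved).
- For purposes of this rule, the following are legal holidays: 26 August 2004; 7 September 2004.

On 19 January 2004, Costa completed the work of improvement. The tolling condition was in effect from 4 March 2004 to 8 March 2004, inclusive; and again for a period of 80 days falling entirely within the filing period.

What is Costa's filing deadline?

1 year after 19 January 2004 is January 19, 2005.
From March 4, 2004 through March 8, 2004 inclusive is 5 days; tolling adds 5 days: January 19, 2005 + 5 days = January 24, 2005.
Tolling adds 80 days: January 24, 2005 + 80 days = April 14, 2005.
April 14, 2005 is a Thursday and not a legal holiday, so no extension applies.

April 14, 2005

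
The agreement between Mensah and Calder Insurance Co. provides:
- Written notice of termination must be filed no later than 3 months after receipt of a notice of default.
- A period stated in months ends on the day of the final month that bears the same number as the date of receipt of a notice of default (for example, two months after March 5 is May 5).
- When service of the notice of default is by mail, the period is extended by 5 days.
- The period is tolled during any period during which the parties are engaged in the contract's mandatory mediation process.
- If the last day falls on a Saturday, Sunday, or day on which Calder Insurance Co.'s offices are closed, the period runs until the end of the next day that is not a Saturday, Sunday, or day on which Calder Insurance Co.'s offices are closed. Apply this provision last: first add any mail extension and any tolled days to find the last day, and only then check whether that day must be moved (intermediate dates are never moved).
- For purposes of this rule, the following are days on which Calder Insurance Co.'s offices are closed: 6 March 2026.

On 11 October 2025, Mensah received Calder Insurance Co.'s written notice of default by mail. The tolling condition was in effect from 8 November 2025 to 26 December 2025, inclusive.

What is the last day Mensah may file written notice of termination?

March 9, 2026

3 months after 11 October 2025 is January 11, 2026.
Service was by mail, adding 5 days: January 11, 2026 + 5 days = January 16, 2026.
From November 8, 2025 through December 26, 2025 inclusive is 49 days; tolling adds 49 days: January 16, 2026 + 49 days = March 6, 2026.
March 6, 2026 is a listed holiday; March 7, 2026 is Saturday; March 8, 2026 is Sunday. The next qualifying day is March 9, 2026.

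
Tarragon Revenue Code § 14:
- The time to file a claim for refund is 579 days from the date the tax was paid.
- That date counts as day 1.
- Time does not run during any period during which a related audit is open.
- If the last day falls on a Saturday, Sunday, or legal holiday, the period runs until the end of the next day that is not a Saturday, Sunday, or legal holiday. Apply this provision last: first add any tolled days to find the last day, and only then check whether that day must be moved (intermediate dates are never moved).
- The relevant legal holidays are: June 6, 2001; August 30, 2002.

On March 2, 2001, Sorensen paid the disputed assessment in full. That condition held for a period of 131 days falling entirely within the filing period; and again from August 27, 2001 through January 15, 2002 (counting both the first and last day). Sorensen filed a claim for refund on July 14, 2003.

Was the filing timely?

No

Counting March 2, 2001 as day 1, day 579 is October 1, 2002.
Tolling adds 131 days: October 1, 2002 + 131 days = February 9, 2003.
From August 27, 2001 through January 15, 2002 inclusive is 142 days; tolling adds 142 days: February 9, 2003 + 142 days = July 1, 2003.
July 1, 2003 is a Tuesday and not a legal holiday, so no extension applies.
The deadline is July 1, 2003; the filing on July 14, 2003 is after that date.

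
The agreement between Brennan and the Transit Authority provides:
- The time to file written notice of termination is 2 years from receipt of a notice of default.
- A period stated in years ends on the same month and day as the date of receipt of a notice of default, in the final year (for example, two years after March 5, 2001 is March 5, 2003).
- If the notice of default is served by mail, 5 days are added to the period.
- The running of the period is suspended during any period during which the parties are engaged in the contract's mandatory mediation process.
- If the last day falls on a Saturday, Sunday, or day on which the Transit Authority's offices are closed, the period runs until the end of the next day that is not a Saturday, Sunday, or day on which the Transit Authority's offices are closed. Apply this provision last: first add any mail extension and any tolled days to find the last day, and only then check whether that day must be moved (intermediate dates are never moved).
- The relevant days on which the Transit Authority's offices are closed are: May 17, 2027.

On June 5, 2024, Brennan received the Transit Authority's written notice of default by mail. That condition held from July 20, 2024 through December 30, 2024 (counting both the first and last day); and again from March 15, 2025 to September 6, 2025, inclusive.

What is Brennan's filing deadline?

2 years after June 5, 2024 is June 5, 2026.
Service was by mail, adding 5 days: June 5, 2026 + 5 days = June 10, 2026.
From July 20, 2024 through December 30, 2024 inclusive is 164 days; tolling adds 164 days: June 10, 2026 + 164 days = November 21, 2026.
From March 15, 2025 through September 6, 2025 inclusive is 176 days; tolling adds 176 days: November 21, 2026 + 176 days = May 16, 2027.
May 16, 2027 is Sunday; May 17, 2027 is a listed holiday. The next qualifying day is May 18, 2027.

May 18, 2027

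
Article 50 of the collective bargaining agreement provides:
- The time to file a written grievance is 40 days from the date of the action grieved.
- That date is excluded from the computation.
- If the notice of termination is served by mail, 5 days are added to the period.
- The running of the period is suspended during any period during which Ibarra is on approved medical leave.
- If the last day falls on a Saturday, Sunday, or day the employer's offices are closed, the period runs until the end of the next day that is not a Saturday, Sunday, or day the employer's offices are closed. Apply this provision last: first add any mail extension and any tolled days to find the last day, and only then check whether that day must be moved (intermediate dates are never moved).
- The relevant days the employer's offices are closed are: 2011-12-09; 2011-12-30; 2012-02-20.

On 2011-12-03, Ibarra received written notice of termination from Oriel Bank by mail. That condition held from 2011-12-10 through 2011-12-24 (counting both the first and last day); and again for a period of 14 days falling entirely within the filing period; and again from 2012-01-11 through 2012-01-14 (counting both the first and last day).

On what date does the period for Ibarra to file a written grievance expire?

40 days after 2011-12-03 is January 12, 2012.
Service was by mail, adding 5 days: January 12, 2012 + 5 days = January 17, 2012.
From December 10, 2011 through December 24, 2011 inclusive is 15 days; tolling adds 15 days: January 17, 2012 + 15 days = February 1, 2012.
Tolling adds 14 days: February 1, 2012 + 14 days = February 15, 2012.
From January 11, 2012 through January 14, 2012 inclusive is 4 days; tolling adds 4 days: February 15, 2012 + 4 days = February 19, 2012.
February 19, 2012 is Sunday; February 20, 2012 is a listed holiday. The next qualifying day is February 21, 2012.

February 21, 2012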